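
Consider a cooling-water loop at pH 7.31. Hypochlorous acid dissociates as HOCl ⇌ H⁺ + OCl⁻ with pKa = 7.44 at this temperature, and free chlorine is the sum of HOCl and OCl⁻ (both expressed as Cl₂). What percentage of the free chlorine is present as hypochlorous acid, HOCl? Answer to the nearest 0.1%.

57.4%

[OCl⁻]/[HOCl] = 10^(pH − pKa) = 10^(7.31 − 7.44) = 10^-0.13 = 0.7413.
Fraction as HOCl = 1 / (1 + 0.7413) = 0.5743.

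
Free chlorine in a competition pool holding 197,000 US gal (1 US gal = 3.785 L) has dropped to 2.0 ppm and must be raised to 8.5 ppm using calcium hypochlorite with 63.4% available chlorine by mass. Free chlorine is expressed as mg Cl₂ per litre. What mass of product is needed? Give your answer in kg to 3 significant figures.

Volume: 197,000 US gal × 3.785 L/gal = 745,645 L.
Chlorine deficit: 8.5 − 2.0 = 6.5 ppm = 6.5 mg/L as Cl₂.
Cl₂ equivalent needed: 6.5 mg/L × 745,645 L = 4,847,000 mg = 4847 g.
Product at 63.4% available chlorine: 4847 / 0.634 = 7645 g.

7.64 kg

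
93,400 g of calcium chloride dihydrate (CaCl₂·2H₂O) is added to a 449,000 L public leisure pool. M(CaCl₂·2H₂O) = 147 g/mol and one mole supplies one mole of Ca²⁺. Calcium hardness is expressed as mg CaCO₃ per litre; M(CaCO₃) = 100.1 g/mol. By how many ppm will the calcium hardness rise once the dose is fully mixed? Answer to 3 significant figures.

Moles of Ca²⁺: 93,400 g ÷ 147 g/mol = 635.4 mol.
As CaCO₃: 635.4 mol × 100.1 g/mol = 63,600 g.
Rise: 63,600 g / 449,000 L × 1000 = 141.7 mg/L.

142 ppm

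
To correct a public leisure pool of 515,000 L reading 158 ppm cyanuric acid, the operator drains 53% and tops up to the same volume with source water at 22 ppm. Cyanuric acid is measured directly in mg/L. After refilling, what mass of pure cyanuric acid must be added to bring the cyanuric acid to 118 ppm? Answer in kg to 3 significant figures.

After draining 53% and refilling: 158 × 0.47 + 22 × 0.53 = 85.92 ppm.
Deficit to target: 118 − 85.92 = 32.08 mg/L.
Mass: 32.08 mg/L × 515,000 L = 16,520 g cyanuric acid.

16.5 kg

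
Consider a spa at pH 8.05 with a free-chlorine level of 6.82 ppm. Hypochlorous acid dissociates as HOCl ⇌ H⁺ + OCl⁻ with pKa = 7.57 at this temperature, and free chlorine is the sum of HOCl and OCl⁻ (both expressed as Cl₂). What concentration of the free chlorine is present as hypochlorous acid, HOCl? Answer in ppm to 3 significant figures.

[OCl⁻]/[HOCl] = 10^(pH − pKa) = 10^(8.05 − 7.57) = 10^0.48 = 3.02.
Fraction as HOCl = 1 / (1 + 3.02) = 0.2488.
HOCl = 0.2488 × 6.82 ppm = 1.697 ppm.

1.70 ppm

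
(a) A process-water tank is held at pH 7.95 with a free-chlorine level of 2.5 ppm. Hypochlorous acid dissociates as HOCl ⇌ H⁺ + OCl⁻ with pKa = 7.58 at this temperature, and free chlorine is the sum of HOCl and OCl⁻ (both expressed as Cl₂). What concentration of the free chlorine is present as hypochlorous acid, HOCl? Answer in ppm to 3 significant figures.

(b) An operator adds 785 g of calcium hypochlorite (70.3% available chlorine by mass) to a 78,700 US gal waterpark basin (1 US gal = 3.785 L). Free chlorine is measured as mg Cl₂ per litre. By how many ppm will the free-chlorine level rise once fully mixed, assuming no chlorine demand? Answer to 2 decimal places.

(a) [OCl⁻]/[HOCl] = 10^(pH − pKa) = 10^(7.95 − 7.58) = 10^0.37 = 2.344.
(a) Fraction as HOCl = 1 / (1 + 2.344) = 0.299.
(a) HOCl = 0.299 × 2.5 ppm = 0.7476 ppm.

(b) Volume: 78,700 US gal × 3.785 L/gal = 297,880 L.
(b) Available chlorine delivered: 785 g × 0.703 = 551.9 g as Cl₂.
(b) Concentration rise: 551.9 g / 297,880 L = 1.853 mg/L = 1.85 ppm.

(a) 0.748 ppm; (b) 1.85 ppm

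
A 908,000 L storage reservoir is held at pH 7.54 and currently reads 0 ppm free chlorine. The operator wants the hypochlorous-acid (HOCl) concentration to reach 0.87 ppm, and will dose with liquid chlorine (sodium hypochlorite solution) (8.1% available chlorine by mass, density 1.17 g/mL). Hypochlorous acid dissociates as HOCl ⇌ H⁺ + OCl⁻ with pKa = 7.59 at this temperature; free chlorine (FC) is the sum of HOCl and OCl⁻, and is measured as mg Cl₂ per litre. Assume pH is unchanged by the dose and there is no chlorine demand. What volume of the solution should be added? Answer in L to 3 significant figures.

[OCl⁻]/[HOCl] = 10^(pH − pKa) = 10^(7.54 − 7.59) = 0.8913; fraction as HOCl = 1/(1 + 0.8913) = 0.5288.
Free chlorine required for 0.87 ppm HOCl: 0.87 / 0.5288 = 1.645 ppm.
FC to add: 1.645 − 0 = 1.645 mg/L as Cl₂.
Cl₂ equivalent: 1.645 mg/L × 908,000 L = 1494 g.
Product at 8.1% available Cl: 1494 / 0.081 = 18,440 g.
Volume: 18,440 g ÷ 1.17 g/mL = 15,760 mL.

15.8 L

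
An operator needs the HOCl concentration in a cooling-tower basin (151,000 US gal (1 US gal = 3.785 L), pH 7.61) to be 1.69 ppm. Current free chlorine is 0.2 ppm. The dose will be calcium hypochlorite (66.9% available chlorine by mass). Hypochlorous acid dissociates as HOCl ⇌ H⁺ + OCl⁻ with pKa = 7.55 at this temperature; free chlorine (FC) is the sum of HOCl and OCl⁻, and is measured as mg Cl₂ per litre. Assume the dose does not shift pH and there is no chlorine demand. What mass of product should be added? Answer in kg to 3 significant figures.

2.93 kg

Volume: 151,000 US gal × 3.785 L/gal = 571,535 L.
[OCl⁻]/[HOCl] = 10^(pH − pKa) = 10^(7.61 − 7.55) = 1.148; fraction as HOCl = 1/(1 + 1.148) = 0.4655.
Free chlorine required for 1.69 ppm HOCl: 1.69 / 0.4655 = 3.63 ppm.
FC to add: 3.63 − 0.2 = 3.43 mg/L as Cl₂.
Cl₂ equivalent: 3.43 mg/L × 571,535 L = 1961 g.
Product at 66.9% available Cl: 1961 / 0.669 = 2931 g.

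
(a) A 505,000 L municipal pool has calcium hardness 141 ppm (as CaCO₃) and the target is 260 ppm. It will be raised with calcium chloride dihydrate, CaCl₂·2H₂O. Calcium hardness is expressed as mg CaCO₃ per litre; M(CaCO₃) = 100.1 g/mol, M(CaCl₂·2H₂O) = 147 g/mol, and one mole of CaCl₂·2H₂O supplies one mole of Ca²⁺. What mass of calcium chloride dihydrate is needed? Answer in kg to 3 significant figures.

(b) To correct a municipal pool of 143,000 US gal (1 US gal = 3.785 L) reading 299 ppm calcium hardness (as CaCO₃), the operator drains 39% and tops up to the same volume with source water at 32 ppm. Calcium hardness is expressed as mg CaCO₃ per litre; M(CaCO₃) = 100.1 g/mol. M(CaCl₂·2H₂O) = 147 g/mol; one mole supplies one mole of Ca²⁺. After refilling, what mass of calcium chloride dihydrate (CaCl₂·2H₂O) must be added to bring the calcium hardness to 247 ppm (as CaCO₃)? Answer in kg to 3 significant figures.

(a) 88.3 kg; (b) 41.4 kg

(a) Hardness to add: (260 − 141) = 119 mg/L as CaCO₃ × 505,000 L = 60,100 g as CaCO₃.
(a) Moles of Ca²⁺ (1 mol Ca²⁺ ≡ 1 mol CaCO₃): 60,100 / 100.1 g/mol = 600.3 mol.
(a) Mass of CaCl₂·2H₂O: 600.3 × 147 = 88,250 g.

(b) Volume: 143,000 US gal × 3.785 L/gal = 541,255 L.
(b) After draining 39% and refilling: 299 × 0.61 + 32 × 0.39 = 194.87 ppm.
(b) Deficit to target: 247 − 194.87 = 52.13 mg/L.
(b) As CaCO₃: 52.13 mg/L × 541,255 L = 28,220 g; ÷ 100.1 = 281.9 mol Ca²⁺.
(b) Mass: 281.9 × 147 = 41,440 g.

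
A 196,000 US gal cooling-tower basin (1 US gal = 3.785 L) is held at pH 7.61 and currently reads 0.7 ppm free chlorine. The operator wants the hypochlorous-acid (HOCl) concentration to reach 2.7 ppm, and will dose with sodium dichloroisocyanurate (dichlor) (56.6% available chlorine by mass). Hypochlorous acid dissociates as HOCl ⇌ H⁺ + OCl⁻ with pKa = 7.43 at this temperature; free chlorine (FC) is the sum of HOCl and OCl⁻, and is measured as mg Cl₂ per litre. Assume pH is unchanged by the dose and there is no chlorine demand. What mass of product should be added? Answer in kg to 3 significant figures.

Volume: 196,000 US gal × 3.785 L/gal = 741,860 L.
[OCl⁻]/[HOCl] = 10^(pH − pKa) = 10^(7.61 − 7.43) = 1.514; fraction as HOCl = 1/(1 + 1.514) = 0.3978.
Free chlorine required for 2.7 ppm HOCl: 2.7 / 0.3978 = 6.787 ppm.
FC to add: 6.787 − 0.7 = 6.087 mg/L as Cl₂.
Cl₂ equivalent: 6.087 mg/L × 741,860 L = 4515 g.
Product at 56.6% available Cl: 4515 / 0.566 = 7978 g.

7.98 kg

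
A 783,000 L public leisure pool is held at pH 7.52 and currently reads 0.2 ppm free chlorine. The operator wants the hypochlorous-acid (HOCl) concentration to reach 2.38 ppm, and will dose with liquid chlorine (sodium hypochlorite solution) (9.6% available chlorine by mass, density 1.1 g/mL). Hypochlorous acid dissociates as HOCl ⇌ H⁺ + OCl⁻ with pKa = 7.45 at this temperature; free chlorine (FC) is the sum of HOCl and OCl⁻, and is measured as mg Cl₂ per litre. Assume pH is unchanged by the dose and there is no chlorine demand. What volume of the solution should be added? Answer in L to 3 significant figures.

[OCl⁻]/[HOCl] = 10^(pH − pKa) = 10^(7.52 − 7.45) = 1.175; fraction as HOCl = 1/(1 + 1.175) = 0.4598.
Free chlorine required for 2.38 ppm HOCl: 2.38 / 0.4598 = 5.176 ppm.
FC to add: 5.176 − 0.2 = 4.976 mg/L as Cl₂.
Cl₂ equivalent: 4.976 mg/L × 783,000 L = 3896 g.
Product at 9.6% available Cl: 3896 / 0.096 = 40,590 g.
Volume: 40,590 g ÷ 1.1 g/mL = 36,900 mL.

36.9 L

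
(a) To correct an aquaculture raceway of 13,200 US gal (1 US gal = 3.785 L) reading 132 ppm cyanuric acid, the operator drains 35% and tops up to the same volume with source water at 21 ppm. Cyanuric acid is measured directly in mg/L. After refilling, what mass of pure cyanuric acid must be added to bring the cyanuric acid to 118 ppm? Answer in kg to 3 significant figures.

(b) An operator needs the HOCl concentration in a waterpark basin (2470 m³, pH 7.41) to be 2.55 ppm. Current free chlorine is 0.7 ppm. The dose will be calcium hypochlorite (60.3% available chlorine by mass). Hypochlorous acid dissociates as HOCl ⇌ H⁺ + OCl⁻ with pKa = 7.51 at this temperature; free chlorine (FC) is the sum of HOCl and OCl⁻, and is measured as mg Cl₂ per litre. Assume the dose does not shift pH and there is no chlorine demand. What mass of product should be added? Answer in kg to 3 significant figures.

(a) 1.24 kg; (b) 15.9 kg

(a) Volume: 13,200 US gal × 3.785 L/gal = 49,962 L.
(a) After draining 35% and refilling: 132 × 0.65 + 21 × 0.35 = 93.15 ppm.
(a) Deficit to target: 118 − 93.15 = 24.85 mg/L.
(a) Mass: 24.85 mg/L × 49,962 L = 1242 g cyanuric acid.

(b) Volume: 2470 m³ = 2,470,000 L.
(b) [OCl⁻]/[HOCl] = 10^(pH − pKa) = 10^(7.41 − 7.51) = 0.7943; fraction as HOCl = 1/(1 + 0.7943) = 0.5573.
(b) Free chlorine required for 2.55 ppm HOCl: 2.55 / 0.5573 = 4.576 ppm.
(b) FC to add: 4.576 − 0.7 = 3.876 mg/L as Cl₂.
(b) Cl₂ equivalent: 3.876 mg/L × 2,470,000 L = 9573 g.
(b) Product at 60.3% available Cl: 9573 / 0.603 = 15,870 g.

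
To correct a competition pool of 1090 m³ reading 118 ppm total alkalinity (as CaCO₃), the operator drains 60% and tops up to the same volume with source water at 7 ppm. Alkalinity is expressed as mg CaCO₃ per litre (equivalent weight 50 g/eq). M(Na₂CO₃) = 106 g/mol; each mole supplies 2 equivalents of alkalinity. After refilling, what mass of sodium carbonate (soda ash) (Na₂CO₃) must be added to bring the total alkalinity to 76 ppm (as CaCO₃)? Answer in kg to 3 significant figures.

28.4 kg

Volume: 1090 m³ = 1,090,000 L.
After draining 60% and refilling: 118 × 0.40 + 7 × 0.60 = 51.4 ppm.
Deficit to target: 76 − 51.4 = 24.6 mg/L.
As CaCO₃: 24.6 mg/L × 1,090,000 L = 26,810 g; ÷ 50 g/eq ÷ 2 = 268.1 mol Na₂CO₃.
Mass: 268.1 × 106 = 28,420 g.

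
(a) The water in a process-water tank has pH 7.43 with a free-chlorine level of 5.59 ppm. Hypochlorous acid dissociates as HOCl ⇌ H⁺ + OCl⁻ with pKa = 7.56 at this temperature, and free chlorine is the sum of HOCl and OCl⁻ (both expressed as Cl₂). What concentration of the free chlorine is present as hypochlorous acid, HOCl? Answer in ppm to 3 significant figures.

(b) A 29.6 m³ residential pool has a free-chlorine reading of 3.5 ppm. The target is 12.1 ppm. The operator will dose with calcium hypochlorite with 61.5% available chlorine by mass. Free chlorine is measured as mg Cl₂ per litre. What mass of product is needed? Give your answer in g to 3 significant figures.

(a) 3.21 ppm; (b) 414 g

(a) [OCl⁻]/[HOCl] = 10^(pH − pKa) = 10^(7.43 − 7.56) = 10^-0.13 = 0.7413.
(a) Fraction as HOCl = 1 / (1 + 0.7413) = 0.5743.
(a) HOCl = 0.5743 × 5.59 ppm = 3.21 ppm.

(b) Volume: 29.6 m³ = 29,600 L.
(b) Chlorine deficit: 12.1 − 3.5 = 8.6 ppm = 8.6 mg/L as Cl₂.
(b) Cl₂ equivalent needed: 8.6 mg/L × 29,600 L = 254,600 mg = 254.6 g.
(b) Product at 61.5% available chlorine: 254.6 / 0.615 = 413.9 g.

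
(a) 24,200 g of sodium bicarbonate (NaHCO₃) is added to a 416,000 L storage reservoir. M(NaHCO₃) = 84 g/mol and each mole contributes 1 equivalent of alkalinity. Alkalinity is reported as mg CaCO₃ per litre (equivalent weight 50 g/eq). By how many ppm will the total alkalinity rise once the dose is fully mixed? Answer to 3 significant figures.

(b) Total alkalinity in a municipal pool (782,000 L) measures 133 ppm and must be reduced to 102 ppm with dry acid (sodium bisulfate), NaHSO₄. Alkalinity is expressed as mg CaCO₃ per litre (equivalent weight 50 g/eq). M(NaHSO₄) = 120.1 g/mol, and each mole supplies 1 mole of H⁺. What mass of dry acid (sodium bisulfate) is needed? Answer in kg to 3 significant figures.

(a) Moles of NaHCO₃: 24,200 g ÷ 84 g/mol = 288.1 mol → 288.1 eq of alkalinity.
(a) As CaCO₃: 288.1 eq × 50 g/eq = 14,400 g.
(a) Rise: 14,400 g / 416,000 L × 1000 = 34.63 mg/L.

(b) Alkalinity to neutralize: (133 − 102) = 31 mg/L as CaCO₃ × 782,000 L = 24,240 g as CaCO₃.
(b) Equivalents of H⁺ required: 24,240 ÷ 50 g/eq = 484.8 eq = 484.8 mol NaHSO₄.
(b) Mass of NaHSO₄: 484.8 × 120.1 = 58,230 g.

(a) 34.6 ppm; (b) 58.2 kg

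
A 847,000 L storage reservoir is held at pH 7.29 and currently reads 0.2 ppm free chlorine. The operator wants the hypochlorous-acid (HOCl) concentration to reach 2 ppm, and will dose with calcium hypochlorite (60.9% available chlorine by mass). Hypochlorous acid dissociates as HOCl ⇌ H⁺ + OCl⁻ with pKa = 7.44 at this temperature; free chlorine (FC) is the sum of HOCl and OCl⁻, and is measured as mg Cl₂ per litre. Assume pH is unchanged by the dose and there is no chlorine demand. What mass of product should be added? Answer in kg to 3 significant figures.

4.47 kg

[OCl⁻]/[HOCl] = 10^(pH − pKa) = 10^(7.29 − 7.44) = 0.7079; fraction as HOCl = 1/(1 + 0.7079) = 0.5855.
Free chlorine required for 2 ppm HOCl: 2 / 0.5855 = 3.416 ppm.
FC to add: 3.416 − 0.2 = 3.216 mg/L as Cl₂.
Cl₂ equivalent: 3.216 mg/L × 847,000 L = 2724 g.
Product at 60.9% available Cl: 2724 / 0.609 = 4473 g.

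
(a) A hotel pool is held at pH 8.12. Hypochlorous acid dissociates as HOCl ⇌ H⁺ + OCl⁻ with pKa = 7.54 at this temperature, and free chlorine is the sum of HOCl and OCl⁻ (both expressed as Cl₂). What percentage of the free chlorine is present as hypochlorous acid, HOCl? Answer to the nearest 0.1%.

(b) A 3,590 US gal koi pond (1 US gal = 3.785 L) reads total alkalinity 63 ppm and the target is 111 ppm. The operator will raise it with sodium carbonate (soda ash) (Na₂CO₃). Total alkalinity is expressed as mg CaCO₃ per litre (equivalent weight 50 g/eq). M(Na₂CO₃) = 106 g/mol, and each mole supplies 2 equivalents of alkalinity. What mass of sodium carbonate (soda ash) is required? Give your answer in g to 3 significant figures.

(a) 20.8%; (b) 691 g

(a) [OCl⁻]/[HOCl] = 10^(pH − pKa) = 10^(8.12 − 7.54) = 10^0.58 = 3.802.
(a) Fraction as HOCl = 1 / (1 + 3.802) = 0.2083.

(b) Volume: 3,590 US gal × 3.785 L/gal = 13,588 L.
(b) Alkalinity to add: (111 − 63) = 48 mg/L as CaCO₃ × 13,588 L = 652.2 g as CaCO₃.
(b) Equivalents: 652.2 g ÷ 50 g/eq = 13.04 eq.
(b) Each mole of Na₂CO₃ supplies 2 eq, so 13.04 / 2 = 6.522 mol.
(b) Mass: 6.522 mol × 106 g/mol = 691.4 g.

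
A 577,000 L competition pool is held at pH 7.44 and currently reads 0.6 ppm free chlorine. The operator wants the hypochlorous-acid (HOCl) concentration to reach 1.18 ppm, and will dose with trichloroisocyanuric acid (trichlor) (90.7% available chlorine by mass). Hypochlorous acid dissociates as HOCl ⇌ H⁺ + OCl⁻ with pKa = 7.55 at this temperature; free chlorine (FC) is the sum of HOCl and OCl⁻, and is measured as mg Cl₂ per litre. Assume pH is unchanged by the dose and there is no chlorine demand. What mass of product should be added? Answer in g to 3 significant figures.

952 g

[OCl⁻]/[HOCl] = 10^(pH − pKa) = 10^(7.44 − 7.55) = 0.7762; fraction as HOCl = 1/(1 + 0.7762) = 0.563.
Free chlorine required for 1.18 ppm HOCl: 1.18 / 0.563 = 2.096 ppm.
FC to add: 2.096 − 0.6 = 1.496 mg/L as Cl₂.
Cl₂ equivalent: 1.496 mg/L × 577,000 L = 863.2 g.
Product at 90.7% available Cl: 863.2 / 0.907 = 951.7 g.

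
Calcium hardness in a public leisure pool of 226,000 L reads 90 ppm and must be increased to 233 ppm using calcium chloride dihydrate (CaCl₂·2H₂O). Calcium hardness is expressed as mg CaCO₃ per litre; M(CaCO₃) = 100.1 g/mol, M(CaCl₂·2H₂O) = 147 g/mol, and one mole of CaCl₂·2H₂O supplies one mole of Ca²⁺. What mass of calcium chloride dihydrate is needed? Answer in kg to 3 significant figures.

Hardness to add: (233 − 90) = 143 mg/L as CaCO₃ × 226,000 L = 32,320 g as CaCO₃.
Moles of Ca²⁺ (1 mol Ca²⁺ ≡ 1 mol CaCO₃): 32,320 / 100.1 g/mol = 322.9 mol.
Mass of CaCl₂·2H₂O: 322.9 × 147 = 47,460 g.

47.5 kg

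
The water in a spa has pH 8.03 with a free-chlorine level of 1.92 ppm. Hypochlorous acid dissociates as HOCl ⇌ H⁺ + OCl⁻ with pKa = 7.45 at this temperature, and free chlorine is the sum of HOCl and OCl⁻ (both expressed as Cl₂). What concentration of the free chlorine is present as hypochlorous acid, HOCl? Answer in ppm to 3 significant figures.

0.400 ppm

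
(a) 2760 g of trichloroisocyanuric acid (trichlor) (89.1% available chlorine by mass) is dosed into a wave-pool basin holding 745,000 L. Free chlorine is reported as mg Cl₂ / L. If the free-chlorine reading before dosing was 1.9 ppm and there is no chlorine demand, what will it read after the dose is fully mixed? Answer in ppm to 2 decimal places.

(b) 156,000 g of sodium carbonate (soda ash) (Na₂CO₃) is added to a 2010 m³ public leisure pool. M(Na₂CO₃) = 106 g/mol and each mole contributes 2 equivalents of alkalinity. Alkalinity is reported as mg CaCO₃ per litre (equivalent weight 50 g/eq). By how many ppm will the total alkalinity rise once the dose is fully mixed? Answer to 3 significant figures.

(a) Available chlorine delivered: 2760 g × 0.891 = 2459 g as Cl₂.
(a) Concentration rise: 2459 g / 745,000 L = 3.301 mg/L = 3.30 ppm.
(a) Final FC: 1.9 + 3.30 = 5.20 ppm.

(b) Volume: 2010 m³ = 2,010,000 L.
(b) Moles of Na₂CO₃: 156,000 g ÷ 106 g/mol = 1472 mol → 2943 eq of alkalinity.
(b) As CaCO₃: 2943 eq × 50 g/eq = 147,200 g.
(b) Rise: 147,200 g / 2,010,000 L × 1000 = 73.22 mg/L.

(a) 5.20 ppm; (b) 73.2 ppm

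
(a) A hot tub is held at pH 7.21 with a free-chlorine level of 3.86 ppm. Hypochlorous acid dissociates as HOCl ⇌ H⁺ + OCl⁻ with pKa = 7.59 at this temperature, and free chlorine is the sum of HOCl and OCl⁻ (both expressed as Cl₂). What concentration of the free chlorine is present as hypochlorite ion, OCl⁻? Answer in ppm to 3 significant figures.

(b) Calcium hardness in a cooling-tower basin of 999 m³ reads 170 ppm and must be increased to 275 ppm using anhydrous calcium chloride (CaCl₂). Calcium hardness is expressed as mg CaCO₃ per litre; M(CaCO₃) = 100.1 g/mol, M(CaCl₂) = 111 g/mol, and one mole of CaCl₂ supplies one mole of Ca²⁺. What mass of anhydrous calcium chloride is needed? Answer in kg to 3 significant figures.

(a) [OCl⁻]/[HOCl] = 10^(pH − pKa) = 10^(7.21 − 7.59) = 10^-0.38 = 0.4169.
(a) Fraction as HOCl = 1 / (1 + 0.4169) = 0.7058.
(a) OCl⁻ = (1 − 0.7058) × 3.86 ppm = 1.136 ppm.

(b) Volume: 999 m³ = 999,000 L.
(b) Hardness to add: (275 − 170) = 105 mg/L as CaCO₃ × 999,000 L = 104,900 g as CaCO₃.
(b) Moles of Ca²⁺ (1 mol Ca²⁺ ≡ 1 mol CaCO₃): 104,900 / 100.1 g/mol = 1048 mol.
(b) Mass of CaCl₂: 1048 × 111 = 116,300 g.

(a) 1.14 ppm; (b) 116 kg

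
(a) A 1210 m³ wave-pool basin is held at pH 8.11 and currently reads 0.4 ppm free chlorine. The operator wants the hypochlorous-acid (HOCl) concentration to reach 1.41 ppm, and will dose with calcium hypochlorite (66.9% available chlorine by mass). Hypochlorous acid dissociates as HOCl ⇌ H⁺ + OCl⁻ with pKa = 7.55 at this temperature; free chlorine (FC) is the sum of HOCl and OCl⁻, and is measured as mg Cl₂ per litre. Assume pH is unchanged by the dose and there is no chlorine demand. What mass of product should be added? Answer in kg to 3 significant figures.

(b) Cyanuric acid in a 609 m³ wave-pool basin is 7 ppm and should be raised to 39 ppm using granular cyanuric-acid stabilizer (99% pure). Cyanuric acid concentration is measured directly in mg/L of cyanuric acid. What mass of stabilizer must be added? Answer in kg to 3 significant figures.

(a) 11.1 kg; (b) 19.7 kg

(a) Volume: 1210 m³ = 1,210,000 L.
(a) [OCl⁻]/[HOCl] = 10^(pH − pKa) = 10^(8.11 − 7.55) = 3.631; fraction as HOCl = 1/(1 + 3.631) = 0.2159.
(a) Free chlorine required for 1.41 ppm HOCl: 1.41 / 0.2159 = 6.529 ppm.
(a) FC to add: 6.529 − 0.4 = 6.129 mg/L as Cl₂.
(a) Cl₂ equivalent: 6.129 mg/L × 1,210,000 L = 7417 g.
(a) Product at 66.9% available Cl: 7417 / 0.669 = 11,090 g.

(b) Volume: 609 m³ = 609,000 L.
(b) CYA to add: (39 − 7) = 32 mg/L × 609,000 L = 19,490 g cyanuric acid.
(b) At 99% purity: 19,490 / 0.99 = 19,680 g product.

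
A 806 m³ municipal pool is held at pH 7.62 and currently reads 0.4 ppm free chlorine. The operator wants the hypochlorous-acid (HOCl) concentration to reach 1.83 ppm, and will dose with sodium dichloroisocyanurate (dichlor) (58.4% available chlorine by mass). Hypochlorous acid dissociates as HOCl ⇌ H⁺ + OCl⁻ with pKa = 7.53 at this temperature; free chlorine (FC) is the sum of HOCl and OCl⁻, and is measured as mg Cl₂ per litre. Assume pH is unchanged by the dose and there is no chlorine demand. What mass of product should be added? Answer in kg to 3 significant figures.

Volume: 806 m³ = 806,000 L.
[OCl⁻]/[HOCl] = 10^(pH − pKa) = 10^(7.62 − 7.53) = 1.23; fraction as HOCl = 1/(1 + 1.23) = 0.4484.
Free chlorine required for 1.83 ppm HOCl: 1.83 / 0.4484 = 4.081 ppm.
FC to add: 4.081 − 0.4 = 3.681 mg/L as Cl₂.
Cl₂ equivalent: 3.681 mg/L × 806,000 L = 2967 g.
Product at 58.4% available Cl: 2967 / 0.584 = 5081 g.

5.08 kg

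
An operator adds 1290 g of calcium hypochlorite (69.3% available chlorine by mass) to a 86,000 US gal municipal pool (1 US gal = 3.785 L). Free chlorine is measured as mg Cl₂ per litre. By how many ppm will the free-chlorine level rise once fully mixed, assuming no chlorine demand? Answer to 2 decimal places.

Volume: 86,000 US gal × 3.785 L/gal = 325,510 L.
Available chlorine delivered: 1290 g × 0.693 = 894 g as Cl₂.
Concentration rise: 894 g / 325,510 L = 2.746 mg/L = 2.75 ppm.

2.75 ppm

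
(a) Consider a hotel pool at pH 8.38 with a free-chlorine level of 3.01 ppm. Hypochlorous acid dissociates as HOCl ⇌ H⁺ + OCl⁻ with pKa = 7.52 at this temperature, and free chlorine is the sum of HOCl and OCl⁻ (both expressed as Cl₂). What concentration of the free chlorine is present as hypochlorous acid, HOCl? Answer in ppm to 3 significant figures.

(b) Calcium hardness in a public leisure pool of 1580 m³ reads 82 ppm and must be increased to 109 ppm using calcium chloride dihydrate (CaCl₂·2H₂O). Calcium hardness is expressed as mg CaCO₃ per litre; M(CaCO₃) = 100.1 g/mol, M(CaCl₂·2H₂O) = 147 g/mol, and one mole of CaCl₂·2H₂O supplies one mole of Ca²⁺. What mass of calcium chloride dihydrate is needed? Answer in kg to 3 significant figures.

(a) 0.365 ppm; (b) 62.6 kg

(a) [OCl⁻]/[HOCl] = 10^(pH − pKa) = 10^(8.38 − 7.52) = 10^0.86 = 7.244.
(a) Fraction as HOCl = 1 / (1 + 7.244) = 0.1213.
(a) HOCl = 0.1213 × 3.01 ppm = 0.3651 ppm.

(b) Volume: 1580 m³ = 1,580,000 L.
(b) Hardness to add: (109 − 82) = 27 mg/L as CaCO₃ × 1,580,000 L = 42,660 g as CaCO₃.
(b) Moles of Ca²⁺ (1 mol Ca²⁺ ≡ 1 mol CaCO₃): 42,660 / 100.1 g/mol = 426.2 mol.
(b) Mass of CaCl₂·2H₂O: 426.2 × 147 = 62,650 g.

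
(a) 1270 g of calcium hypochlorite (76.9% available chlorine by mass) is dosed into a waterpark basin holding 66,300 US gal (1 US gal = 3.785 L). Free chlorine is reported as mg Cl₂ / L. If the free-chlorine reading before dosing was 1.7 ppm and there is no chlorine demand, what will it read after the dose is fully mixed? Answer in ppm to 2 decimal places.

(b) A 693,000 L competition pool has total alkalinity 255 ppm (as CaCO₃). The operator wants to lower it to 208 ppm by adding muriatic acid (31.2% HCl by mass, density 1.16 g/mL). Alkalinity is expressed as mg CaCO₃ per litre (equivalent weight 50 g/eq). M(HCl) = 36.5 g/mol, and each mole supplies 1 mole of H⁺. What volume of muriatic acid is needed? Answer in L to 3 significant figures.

(a) 5.59 ppm; (b) 65.7 L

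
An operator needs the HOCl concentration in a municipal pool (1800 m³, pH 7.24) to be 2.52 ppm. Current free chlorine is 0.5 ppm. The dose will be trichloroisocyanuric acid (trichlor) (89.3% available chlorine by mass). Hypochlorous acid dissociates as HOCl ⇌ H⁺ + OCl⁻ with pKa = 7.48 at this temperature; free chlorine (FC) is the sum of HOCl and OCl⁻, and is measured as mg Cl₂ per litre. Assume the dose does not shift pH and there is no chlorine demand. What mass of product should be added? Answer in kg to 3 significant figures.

6.99 kg

Volume: 1800 m³ = 1,800,000 L.
[OCl⁻]/[HOCl] = 10^(pH − pKa) = 10^(7.24 − 7.48) = 0.5754; fraction as HOCl = 1/(1 + 0.5754) = 0.6347.
Free chlorine required for 2.52 ppm HOCl: 2.52 / 0.6347 = 3.97 ppm.
FC to add: 3.97 − 0.5 = 3.47 mg/L as Cl₂.
Cl₂ equivalent: 3.47 mg/L × 1,800,000 L = 6246 g.
Product at 89.3% available Cl: 6246 / 0.893 = 6995 g.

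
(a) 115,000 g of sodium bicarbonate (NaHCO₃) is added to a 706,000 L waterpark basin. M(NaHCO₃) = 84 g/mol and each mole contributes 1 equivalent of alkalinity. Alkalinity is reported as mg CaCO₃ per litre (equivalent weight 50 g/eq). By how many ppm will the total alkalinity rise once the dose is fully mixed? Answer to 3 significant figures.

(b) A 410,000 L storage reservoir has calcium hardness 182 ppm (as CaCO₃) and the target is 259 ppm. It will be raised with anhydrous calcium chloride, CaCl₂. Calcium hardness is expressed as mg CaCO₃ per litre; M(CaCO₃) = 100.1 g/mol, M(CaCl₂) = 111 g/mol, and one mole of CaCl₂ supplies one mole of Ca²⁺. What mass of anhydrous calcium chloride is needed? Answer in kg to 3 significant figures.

(a) 97.0 ppm; (b) 35.0 kg

(a) Moles of NaHCO₃: 115,000 g ÷ 84 g/mol = 1369 mol → 1369 eq of alkalinity.
(a) As CaCO₃: 1369 eq × 50 g/eq = 68,450 g.
(a) Rise: 68,450 g / 706,000 L × 1000 = 96.96 mg/L.

(b) Hardness to add: (259 − 182) = 77 mg/L as CaCO₃ × 410,000 L = 31,570 g as CaCO₃.
(b) Moles of Ca²⁺ (1 mol Ca²⁺ ≡ 1 mol CaCO₃): 31,570 / 100.1 g/mol = 315.4 mol.
(b) Mass of CaCl₂: 315.4 × 111 = 35,010 g.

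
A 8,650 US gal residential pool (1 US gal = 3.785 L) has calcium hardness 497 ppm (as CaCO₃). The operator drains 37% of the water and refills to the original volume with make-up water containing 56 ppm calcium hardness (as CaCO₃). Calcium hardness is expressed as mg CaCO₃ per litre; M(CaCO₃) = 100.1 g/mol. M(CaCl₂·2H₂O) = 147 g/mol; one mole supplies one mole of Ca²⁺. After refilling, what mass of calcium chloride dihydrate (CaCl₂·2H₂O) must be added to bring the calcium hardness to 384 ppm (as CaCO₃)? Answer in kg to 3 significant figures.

Volume: 8,650 US gal × 3.785 L/gal = 32,740 L.
After draining 37% and refilling: 497 × 0.63 + 56 × 0.37 = 333.83 ppm.
Deficit to target: 384 − 333.83 = 50.17 mg/L.
As CaCO₃: 50.17 mg/L × 32,740 L = 1643 g; ÷ 100.1 = 16.41 mol Ca²⁺.
Mass: 16.41 × 147 = 2412 g.

2.41 kg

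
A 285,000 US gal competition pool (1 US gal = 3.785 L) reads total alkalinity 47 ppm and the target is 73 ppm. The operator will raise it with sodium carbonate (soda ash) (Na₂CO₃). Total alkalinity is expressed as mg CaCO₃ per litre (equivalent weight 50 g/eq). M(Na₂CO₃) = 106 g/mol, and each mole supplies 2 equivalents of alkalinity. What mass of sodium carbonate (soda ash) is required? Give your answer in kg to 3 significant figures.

Volume: 285,000 US gal × 3.785 L/gal = 1,078,725 L.
Alkalinity to add: (73 − 47) = 26 mg/L as CaCO₃ × 1,078,725 L = 28,050 g as CaCO₃.
Equivalents: 28,050 g ÷ 50 g/eq = 560.9 eq.
Each mole of Na₂CO₃ supplies 2 eq, so 560.9 / 2 = 280.5 mol.
Mass: 280.5 mol × 106 g/mol = 29,730 g.

29.7 kg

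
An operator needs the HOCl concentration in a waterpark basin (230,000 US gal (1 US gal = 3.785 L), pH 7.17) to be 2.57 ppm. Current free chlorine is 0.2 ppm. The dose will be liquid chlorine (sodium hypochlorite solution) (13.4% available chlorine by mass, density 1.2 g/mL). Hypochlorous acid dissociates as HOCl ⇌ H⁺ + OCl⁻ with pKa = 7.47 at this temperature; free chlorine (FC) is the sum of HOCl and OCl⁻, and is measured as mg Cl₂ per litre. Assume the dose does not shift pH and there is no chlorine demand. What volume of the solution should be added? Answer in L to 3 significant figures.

19.8 L

Volume: 230,000 US gal × 3.785 L/gal = 870,550 L.
[OCl⁻]/[HOCl] = 10^(pH − pKa) = 10^(7.17 − 7.47) = 0.5012; fraction as HOCl = 1/(1 + 0.5012) = 0.6661.
Free chlorine required for 2.57 ppm HOCl: 2.57 / 0.6661 = 3.858 ppm.
FC to add: 3.858 − 0.2 = 3.658 mg/L as Cl₂.
Cl₂ equivalent: 3.658 mg/L × 870,550 L = 3185 g.
Product at 13.4% available Cl: 3185 / 0.134 = 23,770 g.
Volume: 23,770 g ÷ 1.2 g/mL = 19,800 mL.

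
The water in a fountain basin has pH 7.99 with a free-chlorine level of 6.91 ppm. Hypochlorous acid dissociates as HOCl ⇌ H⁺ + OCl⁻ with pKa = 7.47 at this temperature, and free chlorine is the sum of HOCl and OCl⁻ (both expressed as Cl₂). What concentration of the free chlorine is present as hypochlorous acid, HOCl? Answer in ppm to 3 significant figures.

[OCl⁻]/[HOCl] = 10^(pH − pKa) = 10^(7.99 − 7.47) = 10^0.52 = 3.311.
Fraction as HOCl = 1 / (1 + 3.311) = 0.2319.
HOCl = 0.2319 × 6.91 ppm = 1.603 ppm.

1.60 ppm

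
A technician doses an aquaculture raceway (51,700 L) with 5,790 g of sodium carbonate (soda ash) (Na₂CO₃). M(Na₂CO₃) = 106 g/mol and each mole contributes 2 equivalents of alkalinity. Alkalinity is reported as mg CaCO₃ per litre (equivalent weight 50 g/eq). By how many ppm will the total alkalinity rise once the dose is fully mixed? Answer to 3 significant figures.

106 ppm

Moles of Na₂CO₃: 5,790 g ÷ 106 g/mol = 54.62 mol → 109.2 eq of alkalinity.
As CaCO₃: 109.2 eq × 50 g/eq = 5462 g.
Rise: 5462 g / 51,700 L × 1000 = 105.7 mg/L.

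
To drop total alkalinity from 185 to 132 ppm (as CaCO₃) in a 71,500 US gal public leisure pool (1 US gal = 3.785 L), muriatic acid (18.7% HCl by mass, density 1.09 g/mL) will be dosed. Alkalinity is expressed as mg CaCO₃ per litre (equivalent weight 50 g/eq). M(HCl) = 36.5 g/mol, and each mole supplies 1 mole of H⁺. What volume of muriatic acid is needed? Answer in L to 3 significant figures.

Volume: 71,500 US gal × 3.785 L/gal = 270,628 L.
Alkalinity to neutralize: (185 − 132) = 53 mg/L as CaCO₃ × 270,628 L = 14,340 g as CaCO₃.
Equivalents of H⁺ required: 14,340 ÷ 50 g/eq = 286.9 eq = 286.9 mol HCl.
Mass of HCl: 286.9 × 36.5 = 10,470 g.
Mass of 18.7% solution: 10,470 / 0.187 = 55,990 g.
Volume: 55,990 g ÷ 1.09 g/mL = 51,370 mL.

51.4 L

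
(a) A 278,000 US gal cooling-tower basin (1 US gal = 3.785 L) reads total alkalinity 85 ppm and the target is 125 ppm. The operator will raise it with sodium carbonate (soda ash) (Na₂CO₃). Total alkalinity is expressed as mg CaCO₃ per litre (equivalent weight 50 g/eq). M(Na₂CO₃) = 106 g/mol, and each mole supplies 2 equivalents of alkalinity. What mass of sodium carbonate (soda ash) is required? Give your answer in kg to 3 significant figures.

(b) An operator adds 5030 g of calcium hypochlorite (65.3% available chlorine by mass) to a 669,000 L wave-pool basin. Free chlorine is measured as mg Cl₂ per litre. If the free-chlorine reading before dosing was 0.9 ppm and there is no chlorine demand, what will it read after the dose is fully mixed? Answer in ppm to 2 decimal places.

(a) 44.6 kg; (b) 5.81 ppm

(a) Volume: 278,000 US gal × 3.785 L/gal = 1,052,230 L.
(a) Alkalinity to add: (125 − 85) = 40 mg/L as CaCO₃ × 1,052,230 L = 42,090 g as CaCO₃.
(a) Equivalents: 42,090 g ÷ 50 g/eq = 841.8 eq.
(a) Each mole of Na₂CO₃ supplies 2 eq, so 841.8 / 2 = 420.9 mol.
(a) Mass: 420.9 mol × 106 g/mol = 44,610 g.

(b) Available chlorine delivered: 5030 g × 0.653 = 3285 g as Cl₂.
(b) Concentration rise: 3285 g / 669,000 L = 4.91 mg/L = 4.91 ppm.
(b) Final FC: 0.9 + 4.91 = 5.81 ppm.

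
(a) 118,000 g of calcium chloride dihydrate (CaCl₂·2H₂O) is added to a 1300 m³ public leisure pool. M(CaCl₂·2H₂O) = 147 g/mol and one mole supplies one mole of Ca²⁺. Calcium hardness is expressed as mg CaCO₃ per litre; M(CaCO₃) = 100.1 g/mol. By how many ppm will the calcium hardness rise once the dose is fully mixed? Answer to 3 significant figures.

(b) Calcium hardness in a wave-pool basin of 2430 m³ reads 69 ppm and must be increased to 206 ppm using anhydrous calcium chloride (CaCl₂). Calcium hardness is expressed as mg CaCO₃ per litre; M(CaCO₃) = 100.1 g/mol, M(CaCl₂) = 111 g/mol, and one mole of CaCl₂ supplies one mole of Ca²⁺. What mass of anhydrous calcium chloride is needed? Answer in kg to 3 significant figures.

(a) Volume: 1300 m³ = 1,300,000 L.
(a) Moles of Ca²⁺: 118,000 g ÷ 147 g/mol = 802.7 mol.
(a) As CaCO₃: 802.7 mol × 100.1 g/mol = 80,350 g.
(a) Rise: 80,350 g / 1,300,000 L × 1000 = 61.81 mg/L.

(b) Volume: 2430 m³ = 2,430,000 L.
(b) Hardness to add: (206 − 69) = 137 mg/L as CaCO₃ × 2,430,000 L = 332,900 g as CaCO₃.
(b) Moles of Ca²⁺ (1 mol Ca²⁺ ≡ 1 mol CaCO₃): 332,900 / 100.1 g/mol = 3326 mol.
(b) Mass of CaCl₂: 3326 × 111 = 369,200 g.

(a) 61.8 ppm; (b) 369 kg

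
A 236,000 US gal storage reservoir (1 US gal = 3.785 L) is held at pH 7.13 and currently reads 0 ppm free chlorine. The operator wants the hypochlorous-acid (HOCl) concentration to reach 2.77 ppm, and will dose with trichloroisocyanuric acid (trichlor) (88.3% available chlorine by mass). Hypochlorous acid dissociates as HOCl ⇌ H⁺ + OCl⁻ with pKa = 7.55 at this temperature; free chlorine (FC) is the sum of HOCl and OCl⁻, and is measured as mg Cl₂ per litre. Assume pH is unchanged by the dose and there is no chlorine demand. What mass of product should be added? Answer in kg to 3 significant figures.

Volume: 236,000 US gal × 3.785 L/gal = 893,260 L.
[OCl⁻]/[HOCl] = 10^(pH − pKa) = 10^(7.13 − 7.55) = 0.3802; fraction as HOCl = 1/(1 + 0.3802) = 0.7245.
Free chlorine required for 2.77 ppm HOCl: 2.77 / 0.7245 = 3.823 ppm.
FC to add: 3.823 − 0 = 3.823 mg/L as Cl₂.
Cl₂ equivalent: 3.823 mg/L × 893,260 L = 3415 g.
Product at 88.3% available Cl: 3415 / 0.883 = 3868 g.

3.87 kg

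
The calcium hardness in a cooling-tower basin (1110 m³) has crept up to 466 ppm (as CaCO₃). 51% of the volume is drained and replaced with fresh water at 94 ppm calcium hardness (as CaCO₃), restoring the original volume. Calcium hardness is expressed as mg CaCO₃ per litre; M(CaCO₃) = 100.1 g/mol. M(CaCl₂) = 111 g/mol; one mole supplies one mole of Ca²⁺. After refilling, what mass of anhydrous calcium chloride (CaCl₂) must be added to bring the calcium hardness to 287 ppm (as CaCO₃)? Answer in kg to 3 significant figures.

13.2 kg

Volume: 1110 m³ = 1,110,000 L.
After draining 51% and refilling: 466 × 0.49 + 94 × 0.51 = 276.28 ppm.
Deficit to target: 287 − 276.28 = 10.72 mg/L.
As CaCO₃: 10.72 mg/L × 1,110,000 L = 11,900 g; ÷ 100.1 = 118.9 mol Ca²⁺.
Mass: 118.9 × 111 = 13,190 g.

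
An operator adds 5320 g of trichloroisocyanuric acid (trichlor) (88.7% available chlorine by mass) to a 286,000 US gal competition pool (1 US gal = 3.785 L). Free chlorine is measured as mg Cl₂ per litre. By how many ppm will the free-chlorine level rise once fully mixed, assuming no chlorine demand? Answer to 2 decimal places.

4.36 ppm

Volume: 286,000 US gal × 3.785 L/gal = 1,082,510 L.
Available chlorine delivered: 5320 g × 0.887 = 4719 g as Cl₂.
Concentration rise: 4719 g / 1,082,510 L = 4.359 mg/L = 4.36 ppm.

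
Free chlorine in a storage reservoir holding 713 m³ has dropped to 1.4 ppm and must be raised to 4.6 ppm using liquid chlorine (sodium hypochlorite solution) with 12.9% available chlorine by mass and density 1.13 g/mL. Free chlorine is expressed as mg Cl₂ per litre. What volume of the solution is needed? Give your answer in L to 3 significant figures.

Volume: 713 m³ = 713,000 L.
Chlorine deficit: 4.6 − 1.4 = 3.2 ppm = 3.2 mg/L as Cl₂.
Cl₂ equivalent needed: 3.2 mg/L × 713,000 L = 2,282,000 mg = 2282 g.
Product at 12.9% available chlorine: 2282 / 0.129 = 17,690 g.
Volume at density 1.13 g/mL: 17,690 g ÷ 1.13 g/mL = 15,650 mL.

15.7 L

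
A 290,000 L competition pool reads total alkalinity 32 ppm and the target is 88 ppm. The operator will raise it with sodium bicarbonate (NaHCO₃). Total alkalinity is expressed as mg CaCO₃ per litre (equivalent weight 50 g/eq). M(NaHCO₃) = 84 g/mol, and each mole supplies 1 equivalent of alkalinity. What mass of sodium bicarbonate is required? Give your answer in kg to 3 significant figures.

Alkalinity to add: (88 − 32) = 56 mg/L as CaCO₃ × 290,000 L = 16,240 g as CaCO₃.
Equivalents: 16,240 g ÷ 50 g/eq = 324.8 eq.
NaHCO₃ supplies 1 eq per mole → 324.8 mol.
Mass: 324.8 mol × 84 g/mol = 27,280 g.

27.3 kg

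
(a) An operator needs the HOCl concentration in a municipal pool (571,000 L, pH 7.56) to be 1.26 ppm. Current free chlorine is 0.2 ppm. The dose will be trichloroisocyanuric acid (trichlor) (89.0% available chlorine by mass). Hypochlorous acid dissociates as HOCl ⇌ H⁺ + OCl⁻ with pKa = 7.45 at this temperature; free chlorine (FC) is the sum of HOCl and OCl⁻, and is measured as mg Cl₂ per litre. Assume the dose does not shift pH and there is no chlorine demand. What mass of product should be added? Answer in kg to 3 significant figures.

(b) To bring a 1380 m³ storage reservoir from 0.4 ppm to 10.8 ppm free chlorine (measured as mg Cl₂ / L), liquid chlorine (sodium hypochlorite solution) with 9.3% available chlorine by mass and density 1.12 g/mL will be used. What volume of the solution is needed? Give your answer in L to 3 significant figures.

(a) [OCl⁻]/[HOCl] = 10^(pH − pKa) = 10^(7.56 − 7.45) = 1.288; fraction as HOCl = 1/(1 + 1.288) = 0.437.
(a) Free chlorine required for 1.26 ppm HOCl: 1.26 / 0.437 = 2.883 ppm.
(a) FC to add: 2.883 − 0.2 = 2.683 mg/L as Cl₂.
(a) Cl₂ equivalent: 2.683 mg/L × 571,000 L = 1532 g.
(a) Product at 89.0% available Cl: 1532 / 0.89 = 1721 g.

(b) Volume: 1380 m³ = 1,380,000 L.
(b) Chlorine deficit: 10.8 − 0.4 = 10.4 ppm = 10.4 mg/L as Cl₂.
(b) Cl₂ equivalent needed: 10.4 mg/L × 1,380,000 L = 14,350,000 mg = 14,350 g.
(b) Product at 9.3% available chlorine: 14,350 / 0.093 = 154,300 g.
(b) Volume at density 1.12 g/mL: 154,300 g ÷ 1.12 g/mL = 137,800 mL.

(a) 1.72 kg; (b) 138 L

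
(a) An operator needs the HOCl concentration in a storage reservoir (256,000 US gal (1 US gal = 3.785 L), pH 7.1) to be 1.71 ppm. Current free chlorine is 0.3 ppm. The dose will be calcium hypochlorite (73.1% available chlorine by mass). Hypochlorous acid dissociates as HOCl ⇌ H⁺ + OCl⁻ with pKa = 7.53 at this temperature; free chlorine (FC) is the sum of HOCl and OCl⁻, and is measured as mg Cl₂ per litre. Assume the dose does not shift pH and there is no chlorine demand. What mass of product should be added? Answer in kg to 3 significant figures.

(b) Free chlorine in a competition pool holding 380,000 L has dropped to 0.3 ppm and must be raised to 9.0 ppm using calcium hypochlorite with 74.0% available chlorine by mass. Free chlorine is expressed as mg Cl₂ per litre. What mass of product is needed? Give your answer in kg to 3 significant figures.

(a) Volume: 256,000 US gal × 3.785 L/gal = 968,960 L.
(a) [OCl⁻]/[HOCl] = 10^(pH − pKa) = 10^(7.1 − 7.53) = 0.3715; fraction as HOCl = 1/(1 + 0.3715) = 0.7291.
(a) Free chlorine required for 1.71 ppm HOCl: 1.71 / 0.7291 = 2.345 ppm.
(a) FC to add: 2.345 − 0.3 = 2.045 mg/L as Cl₂.
(a) Cl₂ equivalent: 2.045 mg/L × 968,960 L = 1982 g.
(a) Product at 73.1% available Cl: 1982 / 0.731 = 2711 g.

(b) Chlorine deficit: 9.0 − 0.3 = 8.7 ppm = 8.7 mg/L as Cl₂.
(b) Cl₂ equivalent needed: 8.7 mg/L × 380,000 L = 3,306,000 mg = 3306 g.
(b) Product at 74.0% available chlorine: 3306 / 0.74 = 4468 g.

(a) 2.71 kg; (b) 4.47 kg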